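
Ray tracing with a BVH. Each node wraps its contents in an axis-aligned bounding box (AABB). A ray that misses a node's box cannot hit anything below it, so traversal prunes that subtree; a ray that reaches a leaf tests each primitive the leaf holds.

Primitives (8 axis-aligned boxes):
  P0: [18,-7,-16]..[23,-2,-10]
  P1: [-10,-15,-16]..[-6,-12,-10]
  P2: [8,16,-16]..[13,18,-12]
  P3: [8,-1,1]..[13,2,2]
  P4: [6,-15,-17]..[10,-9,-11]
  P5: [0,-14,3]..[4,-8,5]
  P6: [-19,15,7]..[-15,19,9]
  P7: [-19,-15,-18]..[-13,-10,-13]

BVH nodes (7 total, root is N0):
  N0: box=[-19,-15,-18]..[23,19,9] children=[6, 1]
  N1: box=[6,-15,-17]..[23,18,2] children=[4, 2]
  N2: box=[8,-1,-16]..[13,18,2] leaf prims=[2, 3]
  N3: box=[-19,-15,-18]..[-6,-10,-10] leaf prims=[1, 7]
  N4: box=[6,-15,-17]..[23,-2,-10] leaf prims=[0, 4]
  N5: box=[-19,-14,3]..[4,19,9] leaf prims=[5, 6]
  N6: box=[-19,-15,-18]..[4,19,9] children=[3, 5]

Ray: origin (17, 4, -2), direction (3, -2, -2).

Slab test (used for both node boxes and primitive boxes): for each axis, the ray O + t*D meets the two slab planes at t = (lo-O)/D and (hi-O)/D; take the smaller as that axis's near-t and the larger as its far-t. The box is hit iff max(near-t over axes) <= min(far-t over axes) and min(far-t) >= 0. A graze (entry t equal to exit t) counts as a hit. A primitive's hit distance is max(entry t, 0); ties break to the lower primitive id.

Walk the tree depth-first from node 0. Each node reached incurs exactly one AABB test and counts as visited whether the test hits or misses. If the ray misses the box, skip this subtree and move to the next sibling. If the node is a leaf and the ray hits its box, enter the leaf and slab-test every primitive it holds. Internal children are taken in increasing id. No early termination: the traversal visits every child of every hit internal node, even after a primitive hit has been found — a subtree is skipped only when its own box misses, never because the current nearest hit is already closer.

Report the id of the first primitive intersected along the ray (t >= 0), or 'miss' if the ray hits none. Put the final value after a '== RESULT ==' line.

Walk:
N0 x:[-12,2] y:[-15/2,19/2] z:[-11/2,8] -> hit [-11/2,2], descend [1, 6]
  N1 x:[-11/3,2] y:[-7,19/2] z:[-2,15/2] -> hit [-2,2], descend [2, 4]
    N2 x:[-3,-4/3] y:[-7,5/2] z:[-2,7] -> miss, prune
    N4 x:[-11/3,2] y:[3,19/2] z:[4,15/2] -> miss, prune
  N6 x:[-12,-13/3] y:[-15/2,19/2] z:[-11/2,8] -> miss, prune

Summary -> nodes [0, 1, 2, 4, 6]; box-tests=5; leaf-entries=0; first=miss

== RESULT ==
miss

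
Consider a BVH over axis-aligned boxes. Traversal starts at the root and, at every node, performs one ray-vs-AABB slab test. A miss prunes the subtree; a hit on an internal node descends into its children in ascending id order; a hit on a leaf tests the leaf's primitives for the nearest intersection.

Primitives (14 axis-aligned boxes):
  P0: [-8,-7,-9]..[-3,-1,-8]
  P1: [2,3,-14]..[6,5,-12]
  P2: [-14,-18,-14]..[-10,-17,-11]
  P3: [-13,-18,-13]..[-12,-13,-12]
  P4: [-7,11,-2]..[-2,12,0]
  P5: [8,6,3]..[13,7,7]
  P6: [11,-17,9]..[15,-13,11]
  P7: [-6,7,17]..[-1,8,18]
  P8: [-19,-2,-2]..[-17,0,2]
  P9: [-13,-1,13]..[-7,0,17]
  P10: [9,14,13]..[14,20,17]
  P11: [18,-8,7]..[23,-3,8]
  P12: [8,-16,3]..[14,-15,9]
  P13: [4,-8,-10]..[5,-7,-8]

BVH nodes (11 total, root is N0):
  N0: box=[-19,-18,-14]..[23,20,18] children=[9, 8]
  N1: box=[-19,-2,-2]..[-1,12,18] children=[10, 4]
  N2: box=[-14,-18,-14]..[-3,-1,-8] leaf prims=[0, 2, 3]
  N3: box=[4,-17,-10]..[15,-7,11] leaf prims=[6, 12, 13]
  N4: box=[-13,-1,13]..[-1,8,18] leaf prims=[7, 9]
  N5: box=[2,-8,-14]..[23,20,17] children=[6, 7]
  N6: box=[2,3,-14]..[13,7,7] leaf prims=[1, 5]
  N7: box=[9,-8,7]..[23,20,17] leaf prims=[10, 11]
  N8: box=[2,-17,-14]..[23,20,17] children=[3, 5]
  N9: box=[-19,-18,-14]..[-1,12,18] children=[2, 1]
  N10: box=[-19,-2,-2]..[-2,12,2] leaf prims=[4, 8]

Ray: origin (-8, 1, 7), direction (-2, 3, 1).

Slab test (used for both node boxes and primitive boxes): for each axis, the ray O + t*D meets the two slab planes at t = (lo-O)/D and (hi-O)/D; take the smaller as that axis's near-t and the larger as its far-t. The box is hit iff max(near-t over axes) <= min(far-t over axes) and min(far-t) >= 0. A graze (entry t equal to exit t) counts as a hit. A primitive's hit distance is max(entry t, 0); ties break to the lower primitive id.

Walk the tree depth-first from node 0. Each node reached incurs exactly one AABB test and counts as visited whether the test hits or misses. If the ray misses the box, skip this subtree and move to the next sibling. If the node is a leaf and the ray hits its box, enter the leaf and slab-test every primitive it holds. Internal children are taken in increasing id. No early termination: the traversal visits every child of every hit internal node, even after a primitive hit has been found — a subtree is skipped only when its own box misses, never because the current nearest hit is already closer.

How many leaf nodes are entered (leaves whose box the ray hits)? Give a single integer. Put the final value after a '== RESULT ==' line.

Walk:
N0 x:[-31/2,11/2] y:[-19/3,19/3] z:[-21,11] -> hit [-19/3,11/2], descend [8, 9]
  N8 x:[-31/2,-5] y:[-6,19/3] z:[-21,10] -> miss, prune
  N9 x:[-7/2,11/2] y:[-19/3,11/3] z:[-21,11] -> hit [-7/2,11/3], descend [1, 2]
    N1 x:[-7/2,11/2] y:[-1,11/3] z:[-9,11] -> hit [-1,11/3], descend [4, 10]
      N4 x:[-7/2,5/2] y:[-2/3,7/3] z:[6,11] -> miss, prune
      N10 x:[-3,11/2] y:[-1,11/3] z:[-9,-5] -> miss, prune
    N2 x:[-5/2,3] y:[-19/3,-2/3] z:[-21,-15] -> miss, prune

7 AABB tests over nodes [0, 8, 9, 1, 4, 10, 2]; 0 leaves entered; closest miss.

== RESULT ==
0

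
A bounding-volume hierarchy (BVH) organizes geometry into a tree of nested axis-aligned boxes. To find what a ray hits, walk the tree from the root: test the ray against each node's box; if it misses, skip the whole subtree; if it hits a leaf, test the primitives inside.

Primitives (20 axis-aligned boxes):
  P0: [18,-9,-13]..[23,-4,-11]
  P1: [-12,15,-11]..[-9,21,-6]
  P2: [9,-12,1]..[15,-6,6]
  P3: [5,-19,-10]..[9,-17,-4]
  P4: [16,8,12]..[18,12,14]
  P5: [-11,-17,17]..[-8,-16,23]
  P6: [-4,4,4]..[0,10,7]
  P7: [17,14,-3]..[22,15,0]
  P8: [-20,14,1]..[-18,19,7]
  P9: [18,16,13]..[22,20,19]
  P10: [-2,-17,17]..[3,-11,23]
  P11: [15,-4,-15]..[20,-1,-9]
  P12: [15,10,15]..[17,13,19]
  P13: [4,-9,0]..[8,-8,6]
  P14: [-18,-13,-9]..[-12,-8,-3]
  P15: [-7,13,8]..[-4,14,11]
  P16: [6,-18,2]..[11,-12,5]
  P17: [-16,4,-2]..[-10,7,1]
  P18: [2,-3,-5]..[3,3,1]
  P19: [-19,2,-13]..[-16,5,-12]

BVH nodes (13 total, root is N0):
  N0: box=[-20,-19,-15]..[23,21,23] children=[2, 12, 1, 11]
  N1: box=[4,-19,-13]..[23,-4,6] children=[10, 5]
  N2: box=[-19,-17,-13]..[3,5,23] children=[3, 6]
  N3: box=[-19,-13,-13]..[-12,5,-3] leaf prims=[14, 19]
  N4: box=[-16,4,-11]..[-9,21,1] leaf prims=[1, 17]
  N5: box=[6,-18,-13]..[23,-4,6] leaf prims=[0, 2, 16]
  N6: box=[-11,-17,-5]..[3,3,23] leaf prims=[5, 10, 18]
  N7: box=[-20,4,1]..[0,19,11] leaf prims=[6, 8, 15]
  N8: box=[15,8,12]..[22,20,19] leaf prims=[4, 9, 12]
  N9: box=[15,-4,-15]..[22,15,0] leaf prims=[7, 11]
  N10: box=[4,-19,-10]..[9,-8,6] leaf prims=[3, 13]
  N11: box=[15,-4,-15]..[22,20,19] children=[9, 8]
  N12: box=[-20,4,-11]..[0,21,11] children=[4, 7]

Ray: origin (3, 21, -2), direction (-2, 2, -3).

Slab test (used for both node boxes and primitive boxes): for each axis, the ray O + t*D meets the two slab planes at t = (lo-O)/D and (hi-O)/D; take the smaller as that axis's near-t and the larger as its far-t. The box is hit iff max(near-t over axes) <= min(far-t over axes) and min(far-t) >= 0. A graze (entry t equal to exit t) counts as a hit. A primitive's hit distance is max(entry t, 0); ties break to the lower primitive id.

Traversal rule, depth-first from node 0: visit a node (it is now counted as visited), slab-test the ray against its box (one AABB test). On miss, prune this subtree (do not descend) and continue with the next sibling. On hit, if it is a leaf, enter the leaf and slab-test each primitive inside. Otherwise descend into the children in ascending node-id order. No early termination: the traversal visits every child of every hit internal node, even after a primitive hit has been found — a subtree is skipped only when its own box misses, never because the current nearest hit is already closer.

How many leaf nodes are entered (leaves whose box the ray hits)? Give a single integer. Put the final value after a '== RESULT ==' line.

Trace the traversal:
N0 x:[-10,23/2] y:[-20,0] z:[-25/3,13/3] -> hit [-25/3,0], descend [1, 2, 11, 12]
  N1 x:[-10,-1/2] y:[-20,-25/2] z:[-8/3,11/3] -> miss, prune
  N2 x:[0,11] y:[-19,-8] z:[-25/3,11/3] -> miss, prune
  N11 x:[-19/2,-6] y:[-25/2,-1/2] z:[-7,13/3] -> miss, prune
  N12 x:[3/2,23/2] y:[-17/2,0] z:[-13/3,3] -> miss, prune

Visited [0, 1, 2, 11, 12]. Tests: 5 box, 0 leaf. Nearest: miss.

== RESULT ==
0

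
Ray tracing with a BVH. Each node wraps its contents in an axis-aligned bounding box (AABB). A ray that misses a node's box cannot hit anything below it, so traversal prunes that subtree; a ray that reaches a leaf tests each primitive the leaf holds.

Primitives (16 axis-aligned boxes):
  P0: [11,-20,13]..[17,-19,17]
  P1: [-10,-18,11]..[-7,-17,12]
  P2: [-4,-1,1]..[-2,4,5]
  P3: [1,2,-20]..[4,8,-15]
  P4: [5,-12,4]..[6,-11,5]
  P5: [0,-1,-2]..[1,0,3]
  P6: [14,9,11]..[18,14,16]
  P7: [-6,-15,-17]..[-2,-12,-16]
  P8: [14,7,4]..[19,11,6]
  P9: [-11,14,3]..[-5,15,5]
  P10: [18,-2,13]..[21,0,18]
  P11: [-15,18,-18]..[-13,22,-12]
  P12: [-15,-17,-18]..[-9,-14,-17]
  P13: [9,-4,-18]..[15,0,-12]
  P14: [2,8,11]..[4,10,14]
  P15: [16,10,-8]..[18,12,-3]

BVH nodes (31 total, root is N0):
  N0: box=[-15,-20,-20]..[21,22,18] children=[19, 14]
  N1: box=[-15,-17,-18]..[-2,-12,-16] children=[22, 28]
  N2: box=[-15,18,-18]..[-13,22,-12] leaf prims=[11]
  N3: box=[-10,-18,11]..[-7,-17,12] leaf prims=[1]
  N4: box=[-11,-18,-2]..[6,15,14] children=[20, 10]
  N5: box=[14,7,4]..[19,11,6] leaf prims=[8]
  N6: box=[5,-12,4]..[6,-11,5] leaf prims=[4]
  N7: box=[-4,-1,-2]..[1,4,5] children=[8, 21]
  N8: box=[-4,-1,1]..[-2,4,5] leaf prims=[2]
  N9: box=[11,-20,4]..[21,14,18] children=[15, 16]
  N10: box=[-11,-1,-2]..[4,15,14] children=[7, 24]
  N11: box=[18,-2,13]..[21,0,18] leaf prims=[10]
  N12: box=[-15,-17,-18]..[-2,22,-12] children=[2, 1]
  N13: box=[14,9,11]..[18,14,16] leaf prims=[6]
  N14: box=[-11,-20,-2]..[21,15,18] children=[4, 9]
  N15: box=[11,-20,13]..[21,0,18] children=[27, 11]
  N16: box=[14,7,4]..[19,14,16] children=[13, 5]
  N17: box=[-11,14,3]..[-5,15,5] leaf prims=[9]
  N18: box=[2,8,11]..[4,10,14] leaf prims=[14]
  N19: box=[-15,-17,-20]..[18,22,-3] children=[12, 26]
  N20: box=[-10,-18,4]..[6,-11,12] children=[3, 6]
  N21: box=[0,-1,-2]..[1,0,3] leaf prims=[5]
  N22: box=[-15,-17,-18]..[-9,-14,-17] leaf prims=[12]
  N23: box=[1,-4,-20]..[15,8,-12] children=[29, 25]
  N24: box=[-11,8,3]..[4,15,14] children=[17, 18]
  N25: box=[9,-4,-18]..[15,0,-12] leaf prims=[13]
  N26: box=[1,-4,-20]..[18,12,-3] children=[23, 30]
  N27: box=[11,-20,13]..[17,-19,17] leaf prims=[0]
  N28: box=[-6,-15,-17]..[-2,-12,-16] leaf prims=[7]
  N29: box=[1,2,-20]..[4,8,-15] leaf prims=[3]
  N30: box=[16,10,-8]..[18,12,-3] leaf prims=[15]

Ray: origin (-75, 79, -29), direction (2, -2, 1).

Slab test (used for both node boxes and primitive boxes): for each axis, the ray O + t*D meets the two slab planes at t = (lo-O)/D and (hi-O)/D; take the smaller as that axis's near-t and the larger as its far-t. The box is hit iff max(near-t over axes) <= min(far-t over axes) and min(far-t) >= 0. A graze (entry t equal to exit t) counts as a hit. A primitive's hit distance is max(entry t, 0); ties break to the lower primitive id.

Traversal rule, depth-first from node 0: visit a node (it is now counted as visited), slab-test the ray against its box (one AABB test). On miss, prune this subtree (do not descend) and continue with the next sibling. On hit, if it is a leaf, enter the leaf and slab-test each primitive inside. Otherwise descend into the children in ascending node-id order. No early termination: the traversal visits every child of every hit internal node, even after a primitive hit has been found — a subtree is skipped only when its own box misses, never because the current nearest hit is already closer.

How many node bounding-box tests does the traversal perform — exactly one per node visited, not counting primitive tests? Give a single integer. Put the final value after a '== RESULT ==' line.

Traverse from the root:
N0 x:[30,48] y:[57/2,99/2] z:[9,47] -> hit [30,47], descend [14, 19]
  N14 x:[32,48] y:[32,99/2] z:[27,47] -> hit [32,47], descend [4, 9]
    N4 x:[32,81/2] y:[32,97/2] z:[27,43] -> hit [32,81/2], descend [10, 20]
      N10 x:[32,79/2] y:[32,40] z:[27,43] -> hit [32,79/2], descend [7, 24]
        N7 x:[71/2,38] y:[75/2,40] z:[27,34] -> miss, prune
        N24 x:[32,79/2] y:[32,71/2] z:[32,43] -> hit [32,71/2], descend [17, 18]
          N17 x:[32,35] y:[32,65/2] z:[32,34] -> hit [32,65/2] leaf, test {P9@t=32}
          N18 x:[77/2,79/2] y:[69/2,71/2] z:[40,43] -> miss, prune
      N20 x:[65/2,81/2] y:[45,97/2] z:[33,41] -> miss, prune
    N9 x:[43,48] y:[65/2,99/2] z:[33,47] -> hit [43,47], descend [15, 16]
      N15 x:[43,48] y:[79/2,99/2] z:[42,47] -> hit [43,47], descend [11, 27]
        N11 x:[93/2,48] y:[79/2,81/2] z:[42,47] -> miss, prune
        N27 x:[43,46] y:[49,99/2] z:[42,46] -> miss, prune
      N16 x:[89/2,47] y:[65/2,36] z:[33,45] -> miss, prune
  N19 x:[30,93/2] y:[57/2,48] z:[9,26] -> miss, prune

15 AABB tests over nodes [0, 14, 4, 10, 7, 24, 17, 18, 20, 9, 15, 11, 27, 16, 19]; 1 leaf entered; closest P9.

== RESULT ==
15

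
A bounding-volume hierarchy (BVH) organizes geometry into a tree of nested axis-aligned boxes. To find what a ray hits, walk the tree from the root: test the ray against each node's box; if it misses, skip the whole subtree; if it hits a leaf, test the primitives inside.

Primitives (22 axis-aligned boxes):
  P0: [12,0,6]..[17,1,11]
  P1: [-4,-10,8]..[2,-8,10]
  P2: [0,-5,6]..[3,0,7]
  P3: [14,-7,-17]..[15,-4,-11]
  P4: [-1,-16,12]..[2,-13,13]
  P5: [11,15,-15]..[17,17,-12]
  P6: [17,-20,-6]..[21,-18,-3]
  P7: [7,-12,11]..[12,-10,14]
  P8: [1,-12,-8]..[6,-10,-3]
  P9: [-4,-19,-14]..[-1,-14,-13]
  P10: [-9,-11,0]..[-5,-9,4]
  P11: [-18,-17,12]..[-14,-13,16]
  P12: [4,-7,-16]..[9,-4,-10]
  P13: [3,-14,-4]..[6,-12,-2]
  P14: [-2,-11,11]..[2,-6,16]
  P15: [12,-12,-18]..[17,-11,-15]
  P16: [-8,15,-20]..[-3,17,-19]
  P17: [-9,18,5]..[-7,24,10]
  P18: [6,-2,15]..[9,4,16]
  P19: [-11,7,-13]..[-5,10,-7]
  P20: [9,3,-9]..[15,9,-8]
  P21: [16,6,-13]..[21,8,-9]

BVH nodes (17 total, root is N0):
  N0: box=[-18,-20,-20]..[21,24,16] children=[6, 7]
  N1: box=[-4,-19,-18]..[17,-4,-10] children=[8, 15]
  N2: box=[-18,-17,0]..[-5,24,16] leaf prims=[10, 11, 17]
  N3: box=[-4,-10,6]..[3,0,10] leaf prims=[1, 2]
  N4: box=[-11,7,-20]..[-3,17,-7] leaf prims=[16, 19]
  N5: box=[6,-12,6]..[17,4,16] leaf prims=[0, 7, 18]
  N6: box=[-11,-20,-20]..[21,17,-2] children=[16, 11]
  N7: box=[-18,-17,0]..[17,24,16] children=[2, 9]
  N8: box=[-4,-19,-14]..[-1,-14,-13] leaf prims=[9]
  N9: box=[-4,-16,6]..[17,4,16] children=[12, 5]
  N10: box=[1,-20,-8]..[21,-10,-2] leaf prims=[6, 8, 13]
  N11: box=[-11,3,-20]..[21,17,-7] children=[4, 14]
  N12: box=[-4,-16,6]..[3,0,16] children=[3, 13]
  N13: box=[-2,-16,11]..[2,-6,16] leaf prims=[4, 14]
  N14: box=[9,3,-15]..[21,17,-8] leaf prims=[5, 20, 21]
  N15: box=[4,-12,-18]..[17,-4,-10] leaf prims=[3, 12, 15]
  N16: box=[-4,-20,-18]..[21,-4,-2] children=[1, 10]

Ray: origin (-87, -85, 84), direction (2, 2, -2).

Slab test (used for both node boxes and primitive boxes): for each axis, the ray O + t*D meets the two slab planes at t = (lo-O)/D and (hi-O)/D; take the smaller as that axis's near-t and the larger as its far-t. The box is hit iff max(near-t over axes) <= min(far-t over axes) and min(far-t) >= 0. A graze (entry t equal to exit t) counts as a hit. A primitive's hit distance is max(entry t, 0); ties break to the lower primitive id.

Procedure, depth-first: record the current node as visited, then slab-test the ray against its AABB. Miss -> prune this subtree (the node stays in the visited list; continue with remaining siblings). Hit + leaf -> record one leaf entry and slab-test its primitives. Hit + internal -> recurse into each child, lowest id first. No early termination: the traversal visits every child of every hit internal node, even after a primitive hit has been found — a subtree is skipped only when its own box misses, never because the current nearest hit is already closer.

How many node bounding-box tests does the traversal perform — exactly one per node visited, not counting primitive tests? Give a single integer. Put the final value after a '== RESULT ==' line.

Traverse from the root:
N0 x:[69/2,54] y:[65/2,109/2] z:[34,52] -> hit [69/2,52], descend [6, 7]
  N6 x:[38,54] y:[65/2,51] z:[43,52] -> hit [43,51], descend [11, 16]
    N11 x:[38,54] y:[44,51] z:[91/2,52] -> hit [91/2,51], descend [4, 14]
      N4 x:[38,42] y:[46,51] z:[91/2,52] -> miss, prune
      N14 x:[48,54] y:[44,51] z:[46,99/2] -> hit [48,99/2] leaf, test {P5(miss), P20(miss), P21(miss)}
    N16 x:[83/2,54] y:[65/2,81/2] z:[43,51] -> miss, prune
  N7 x:[69/2,52] y:[34,109/2] z:[34,42] -> hit [69/2,42], descend [2, 9]
    N2 x:[69/2,41] y:[34,109/2] z:[34,42] -> hit [69/2,41] leaf, test {P10(miss), P11@t=69/2, P17(miss)}
    N9 x:[83/2,52] y:[69/2,89/2] z:[34,39] -> miss, prune

9 AABB tests over nodes [0, 6, 11, 4, 14, 16, 7, 2, 9]; 2 leaves entered; closest P11.

== RESULT ==
9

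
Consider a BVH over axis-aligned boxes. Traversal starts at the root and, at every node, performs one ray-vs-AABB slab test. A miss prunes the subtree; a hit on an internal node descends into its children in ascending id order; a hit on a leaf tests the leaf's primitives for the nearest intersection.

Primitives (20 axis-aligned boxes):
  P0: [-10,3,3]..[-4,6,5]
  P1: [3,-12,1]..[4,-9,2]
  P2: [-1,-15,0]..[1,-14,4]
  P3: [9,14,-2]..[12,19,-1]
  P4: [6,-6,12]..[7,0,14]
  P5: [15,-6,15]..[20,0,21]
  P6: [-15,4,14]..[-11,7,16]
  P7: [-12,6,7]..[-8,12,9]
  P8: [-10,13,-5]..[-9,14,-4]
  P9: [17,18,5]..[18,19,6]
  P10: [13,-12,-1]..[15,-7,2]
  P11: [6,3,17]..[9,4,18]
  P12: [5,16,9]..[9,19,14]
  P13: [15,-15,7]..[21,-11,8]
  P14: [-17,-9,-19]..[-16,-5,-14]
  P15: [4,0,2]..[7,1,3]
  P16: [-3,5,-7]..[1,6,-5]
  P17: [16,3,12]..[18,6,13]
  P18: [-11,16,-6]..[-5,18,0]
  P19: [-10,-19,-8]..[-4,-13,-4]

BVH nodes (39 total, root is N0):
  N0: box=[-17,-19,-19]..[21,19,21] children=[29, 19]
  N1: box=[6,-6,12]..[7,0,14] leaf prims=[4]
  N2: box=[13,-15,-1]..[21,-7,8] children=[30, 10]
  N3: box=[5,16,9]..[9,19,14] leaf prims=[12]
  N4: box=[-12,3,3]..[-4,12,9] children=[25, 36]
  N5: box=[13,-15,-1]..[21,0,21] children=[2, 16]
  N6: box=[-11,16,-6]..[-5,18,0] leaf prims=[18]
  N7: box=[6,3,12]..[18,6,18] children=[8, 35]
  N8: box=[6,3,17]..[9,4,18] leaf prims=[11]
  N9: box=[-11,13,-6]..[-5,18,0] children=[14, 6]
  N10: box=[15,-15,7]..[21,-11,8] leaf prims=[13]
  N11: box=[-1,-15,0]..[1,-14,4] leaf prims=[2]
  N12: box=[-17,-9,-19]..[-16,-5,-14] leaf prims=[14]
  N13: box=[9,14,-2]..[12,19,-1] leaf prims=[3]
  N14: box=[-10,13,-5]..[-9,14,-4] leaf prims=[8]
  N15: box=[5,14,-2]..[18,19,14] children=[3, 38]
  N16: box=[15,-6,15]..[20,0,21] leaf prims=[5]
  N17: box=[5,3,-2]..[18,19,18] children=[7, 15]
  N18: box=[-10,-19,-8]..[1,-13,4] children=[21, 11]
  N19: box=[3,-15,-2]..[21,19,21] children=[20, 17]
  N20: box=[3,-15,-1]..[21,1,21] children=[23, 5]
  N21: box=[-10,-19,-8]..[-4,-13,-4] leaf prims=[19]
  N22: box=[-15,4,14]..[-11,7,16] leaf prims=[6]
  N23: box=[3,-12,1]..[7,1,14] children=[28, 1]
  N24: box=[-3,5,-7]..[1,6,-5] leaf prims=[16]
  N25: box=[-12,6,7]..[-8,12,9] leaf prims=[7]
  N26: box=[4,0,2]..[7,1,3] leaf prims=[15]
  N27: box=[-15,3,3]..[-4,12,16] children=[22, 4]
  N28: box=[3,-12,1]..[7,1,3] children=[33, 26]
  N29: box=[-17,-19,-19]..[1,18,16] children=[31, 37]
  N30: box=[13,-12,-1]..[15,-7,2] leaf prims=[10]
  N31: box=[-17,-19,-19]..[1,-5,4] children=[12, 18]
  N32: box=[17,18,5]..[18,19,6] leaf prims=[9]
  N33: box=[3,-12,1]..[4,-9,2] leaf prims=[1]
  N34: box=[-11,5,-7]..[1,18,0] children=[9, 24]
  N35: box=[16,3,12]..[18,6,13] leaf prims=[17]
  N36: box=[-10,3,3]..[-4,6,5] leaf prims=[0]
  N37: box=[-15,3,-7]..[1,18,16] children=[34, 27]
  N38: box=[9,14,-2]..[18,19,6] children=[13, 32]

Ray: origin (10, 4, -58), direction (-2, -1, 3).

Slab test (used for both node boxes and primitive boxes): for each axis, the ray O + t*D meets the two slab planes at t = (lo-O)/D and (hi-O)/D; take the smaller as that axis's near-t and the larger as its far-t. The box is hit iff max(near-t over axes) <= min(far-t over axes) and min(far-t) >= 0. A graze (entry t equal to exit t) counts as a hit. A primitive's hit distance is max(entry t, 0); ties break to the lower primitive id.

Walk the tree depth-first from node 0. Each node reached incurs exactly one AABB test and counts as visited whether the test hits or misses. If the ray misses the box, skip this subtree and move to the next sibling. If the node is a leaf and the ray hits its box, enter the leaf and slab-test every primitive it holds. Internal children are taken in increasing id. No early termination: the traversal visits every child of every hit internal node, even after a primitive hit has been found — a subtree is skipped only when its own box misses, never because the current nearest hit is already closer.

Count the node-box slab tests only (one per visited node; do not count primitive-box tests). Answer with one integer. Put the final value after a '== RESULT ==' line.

Traverse from the root:
N0 x:[-11/2,27/2] y:[-15,23] z:[13,79/3] -> hit [13,27/2], descend [19, 29]
  N19 x:[-11/2,7/2] y:[-15,19] z:[56/3,79/3] -> miss, prune
  N29 x:[9/2,27/2] y:[-14,23] z:[13,74/3] -> hit [13,27/2], descend [31, 37]
    N31 x:[9/2,27/2] y:[9,23] z:[13,62/3] -> hit [13,27/2], descend [12, 18]
      N12 x:[13,27/2] y:[9,13] z:[13,44/3] -> hit [13,13] leaf, test {P14@t=13}
      N18 x:[9/2,10] y:[17,23] z:[50/3,62/3] -> miss, prune
    N37 x:[9/2,25/2] y:[-14,1] z:[17,74/3] -> miss, prune

order=[0, 19, 29, 31, 12, 18, 37]  |boxes|=7  |leaves|=1  hit=P14

== RESULT ==
7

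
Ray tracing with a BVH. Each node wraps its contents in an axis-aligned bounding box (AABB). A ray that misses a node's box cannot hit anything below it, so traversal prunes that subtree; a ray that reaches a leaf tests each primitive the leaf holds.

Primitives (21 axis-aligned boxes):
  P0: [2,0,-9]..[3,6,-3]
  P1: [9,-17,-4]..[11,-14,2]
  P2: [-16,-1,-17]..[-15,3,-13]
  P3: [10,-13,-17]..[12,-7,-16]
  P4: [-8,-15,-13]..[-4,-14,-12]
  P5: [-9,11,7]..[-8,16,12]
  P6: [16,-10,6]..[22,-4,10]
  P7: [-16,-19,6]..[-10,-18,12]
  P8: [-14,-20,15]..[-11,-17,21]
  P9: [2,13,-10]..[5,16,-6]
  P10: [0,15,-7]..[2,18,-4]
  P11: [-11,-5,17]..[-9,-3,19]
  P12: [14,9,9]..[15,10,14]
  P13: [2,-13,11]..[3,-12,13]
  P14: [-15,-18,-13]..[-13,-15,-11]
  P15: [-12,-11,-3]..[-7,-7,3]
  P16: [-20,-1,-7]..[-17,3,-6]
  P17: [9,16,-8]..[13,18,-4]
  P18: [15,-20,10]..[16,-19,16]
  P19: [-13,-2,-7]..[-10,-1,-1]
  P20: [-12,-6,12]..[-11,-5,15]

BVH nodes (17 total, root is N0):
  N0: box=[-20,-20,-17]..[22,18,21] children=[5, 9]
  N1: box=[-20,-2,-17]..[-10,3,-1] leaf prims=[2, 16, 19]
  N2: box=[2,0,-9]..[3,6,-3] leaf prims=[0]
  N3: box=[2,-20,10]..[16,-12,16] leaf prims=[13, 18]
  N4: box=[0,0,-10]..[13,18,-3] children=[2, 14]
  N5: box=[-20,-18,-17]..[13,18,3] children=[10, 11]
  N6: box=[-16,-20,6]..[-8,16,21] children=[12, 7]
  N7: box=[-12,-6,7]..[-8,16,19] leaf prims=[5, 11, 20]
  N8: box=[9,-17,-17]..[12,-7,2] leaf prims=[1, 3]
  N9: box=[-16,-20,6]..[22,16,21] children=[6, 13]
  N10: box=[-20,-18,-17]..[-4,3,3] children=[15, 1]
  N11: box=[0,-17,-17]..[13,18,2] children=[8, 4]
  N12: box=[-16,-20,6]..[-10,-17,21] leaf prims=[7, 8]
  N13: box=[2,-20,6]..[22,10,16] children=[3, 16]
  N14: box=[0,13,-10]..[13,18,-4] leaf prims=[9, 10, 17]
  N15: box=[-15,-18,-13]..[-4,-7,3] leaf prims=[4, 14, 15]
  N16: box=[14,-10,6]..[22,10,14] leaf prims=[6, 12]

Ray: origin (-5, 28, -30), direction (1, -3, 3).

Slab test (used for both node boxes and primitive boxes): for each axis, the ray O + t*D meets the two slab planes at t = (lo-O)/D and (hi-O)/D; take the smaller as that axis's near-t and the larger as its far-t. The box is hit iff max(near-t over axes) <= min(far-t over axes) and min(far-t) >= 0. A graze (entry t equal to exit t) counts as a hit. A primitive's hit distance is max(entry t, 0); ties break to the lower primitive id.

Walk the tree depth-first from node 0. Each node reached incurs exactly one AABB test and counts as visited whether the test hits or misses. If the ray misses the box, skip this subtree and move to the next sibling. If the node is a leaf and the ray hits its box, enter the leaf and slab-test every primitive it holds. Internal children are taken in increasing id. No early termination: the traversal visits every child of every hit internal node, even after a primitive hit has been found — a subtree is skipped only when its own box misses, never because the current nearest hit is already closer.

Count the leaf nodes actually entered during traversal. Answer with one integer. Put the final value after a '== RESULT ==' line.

Trace the traversal:
N0 x:[-15,27] y:[10/3,16] z:[13/3,17] -> hit [13/3,16], descend [5, 9]
  N5 x:[-15,18] y:[10/3,46/3] z:[13/3,11] -> hit [13/3,11], descend [10, 11]
    N10 x:[-15,1] y:[25/3,46/3] z:[13/3,11] -> miss, prune
    N11 x:[5,18] y:[10/3,15] z:[13/3,32/3] -> hit [5,32/3], descend [4, 8]
      N4 x:[5,18] y:[10/3,28/3] z:[20/3,9] -> hit [20/3,9], descend [2, 14]
        N2 x:[7,8] y:[22/3,28/3] z:[7,9] -> hit [22/3,8] leaf, test {P0@t=22/3}
        N14 x:[5,18] y:[10/3,5] z:[20/3,26/3] -> miss, prune
      N8 x:[14,17] y:[35/3,15] z:[13/3,32/3] -> miss, prune
  N9 x:[-11,27] y:[4,16] z:[12,17] -> hit [12,16], descend [6, 13]
    N6 x:[-11,-3] y:[4,16] z:[12,17] -> miss, prune
    N13 x:[7,27] y:[6,16] z:[12,46/3] -> hit [12,46/3], descend [3, 16]
      N3 x:[7,21] y:[40/3,16] z:[40/3,46/3] -> hit [40/3,46/3] leaf, test {P13(miss), P18(miss)}
      N16 x:[19,27] y:[6,38/3] z:[12,44/3] -> miss, prune

13 AABB tests over nodes [0, 5, 10, 11, 4, 2, 14, 8, 9, 6, 13, 3, 16]; 2 leaves entered; closest P0.

== RESULT ==
2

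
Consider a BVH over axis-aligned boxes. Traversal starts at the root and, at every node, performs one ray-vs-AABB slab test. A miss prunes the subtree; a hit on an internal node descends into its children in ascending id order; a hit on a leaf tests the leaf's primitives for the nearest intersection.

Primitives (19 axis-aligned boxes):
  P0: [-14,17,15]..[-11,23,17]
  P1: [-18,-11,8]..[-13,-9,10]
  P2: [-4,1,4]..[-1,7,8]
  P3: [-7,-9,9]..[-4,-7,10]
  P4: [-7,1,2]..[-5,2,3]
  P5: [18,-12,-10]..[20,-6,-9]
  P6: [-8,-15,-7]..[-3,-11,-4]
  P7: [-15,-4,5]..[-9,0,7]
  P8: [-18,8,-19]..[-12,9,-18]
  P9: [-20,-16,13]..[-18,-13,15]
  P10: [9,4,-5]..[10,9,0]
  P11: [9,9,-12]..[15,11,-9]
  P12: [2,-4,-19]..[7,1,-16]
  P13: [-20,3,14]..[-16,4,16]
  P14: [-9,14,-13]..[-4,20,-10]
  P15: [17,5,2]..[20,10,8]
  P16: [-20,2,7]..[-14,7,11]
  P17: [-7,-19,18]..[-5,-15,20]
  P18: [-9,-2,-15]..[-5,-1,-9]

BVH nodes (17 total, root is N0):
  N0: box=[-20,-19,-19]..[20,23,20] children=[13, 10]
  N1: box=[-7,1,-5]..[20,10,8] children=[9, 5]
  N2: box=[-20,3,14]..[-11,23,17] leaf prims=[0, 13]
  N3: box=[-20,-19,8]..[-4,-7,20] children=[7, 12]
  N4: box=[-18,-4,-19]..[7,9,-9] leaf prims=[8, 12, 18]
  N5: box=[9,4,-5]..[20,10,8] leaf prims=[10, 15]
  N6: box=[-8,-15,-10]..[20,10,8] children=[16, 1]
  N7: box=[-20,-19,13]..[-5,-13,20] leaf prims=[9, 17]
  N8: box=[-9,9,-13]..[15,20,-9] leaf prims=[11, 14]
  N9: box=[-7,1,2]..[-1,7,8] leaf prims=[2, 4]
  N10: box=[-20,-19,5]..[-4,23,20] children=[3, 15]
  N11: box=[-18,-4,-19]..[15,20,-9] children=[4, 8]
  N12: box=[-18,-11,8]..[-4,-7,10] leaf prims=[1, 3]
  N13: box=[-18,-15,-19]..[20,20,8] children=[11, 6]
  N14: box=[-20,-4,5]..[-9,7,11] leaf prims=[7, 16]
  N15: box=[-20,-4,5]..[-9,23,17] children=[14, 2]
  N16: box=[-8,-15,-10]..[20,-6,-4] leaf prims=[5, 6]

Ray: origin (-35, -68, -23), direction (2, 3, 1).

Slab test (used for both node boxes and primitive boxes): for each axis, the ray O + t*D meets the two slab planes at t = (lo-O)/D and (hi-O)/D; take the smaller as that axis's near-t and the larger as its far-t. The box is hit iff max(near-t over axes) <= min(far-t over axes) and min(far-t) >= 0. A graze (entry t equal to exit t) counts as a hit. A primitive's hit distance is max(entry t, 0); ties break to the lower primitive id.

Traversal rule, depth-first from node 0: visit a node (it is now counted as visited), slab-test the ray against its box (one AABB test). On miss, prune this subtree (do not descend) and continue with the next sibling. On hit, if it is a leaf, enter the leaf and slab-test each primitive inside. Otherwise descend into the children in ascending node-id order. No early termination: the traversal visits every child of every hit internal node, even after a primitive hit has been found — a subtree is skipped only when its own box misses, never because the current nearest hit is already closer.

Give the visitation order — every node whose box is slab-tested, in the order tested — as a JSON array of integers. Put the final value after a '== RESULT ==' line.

Walk:
N0 x:[15/2,55/2] y:[49/3,91/3] z:[4,43] -> hit [49/3,55/2], descend [10, 13]
  N10 x:[15/2,31/2] y:[49/3,91/3] z:[28,43] -> miss, prune
  N13 x:[17/2,55/2] y:[53/3,88/3] z:[4,31] -> hit [53/3,55/2], descend [6, 11]
    N6 x:[27/2,55/2] y:[53/3,26] z:[13,31] -> hit [53/3,26], descend [1, 16]
      N1 x:[14,55/2] y:[23,26] z:[18,31] -> hit [23,26], descend [5, 9]
        N5 x:[22,55/2] y:[24,26] z:[18,31] -> hit [24,26] leaf, test {P10(miss), P15@t=26}
        N9 x:[14,17] y:[23,25] z:[25,31] -> miss, prune
      N16 x:[27/2,55/2] y:[53/3,62/3] z:[13,19] -> hit [53/3,19] leaf, test {P5(miss), P6(miss)}
    N11 x:[17/2,25] y:[64/3,88/3] z:[4,14] -> miss, prune

9 AABB tests over nodes [0, 10, 13, 6, 1, 5, 9, 16, 11]; 2 leaves entered; closest P15.

== RESULT ==
[0, 10, 13, 6, 1, 5, 9, 16, 11]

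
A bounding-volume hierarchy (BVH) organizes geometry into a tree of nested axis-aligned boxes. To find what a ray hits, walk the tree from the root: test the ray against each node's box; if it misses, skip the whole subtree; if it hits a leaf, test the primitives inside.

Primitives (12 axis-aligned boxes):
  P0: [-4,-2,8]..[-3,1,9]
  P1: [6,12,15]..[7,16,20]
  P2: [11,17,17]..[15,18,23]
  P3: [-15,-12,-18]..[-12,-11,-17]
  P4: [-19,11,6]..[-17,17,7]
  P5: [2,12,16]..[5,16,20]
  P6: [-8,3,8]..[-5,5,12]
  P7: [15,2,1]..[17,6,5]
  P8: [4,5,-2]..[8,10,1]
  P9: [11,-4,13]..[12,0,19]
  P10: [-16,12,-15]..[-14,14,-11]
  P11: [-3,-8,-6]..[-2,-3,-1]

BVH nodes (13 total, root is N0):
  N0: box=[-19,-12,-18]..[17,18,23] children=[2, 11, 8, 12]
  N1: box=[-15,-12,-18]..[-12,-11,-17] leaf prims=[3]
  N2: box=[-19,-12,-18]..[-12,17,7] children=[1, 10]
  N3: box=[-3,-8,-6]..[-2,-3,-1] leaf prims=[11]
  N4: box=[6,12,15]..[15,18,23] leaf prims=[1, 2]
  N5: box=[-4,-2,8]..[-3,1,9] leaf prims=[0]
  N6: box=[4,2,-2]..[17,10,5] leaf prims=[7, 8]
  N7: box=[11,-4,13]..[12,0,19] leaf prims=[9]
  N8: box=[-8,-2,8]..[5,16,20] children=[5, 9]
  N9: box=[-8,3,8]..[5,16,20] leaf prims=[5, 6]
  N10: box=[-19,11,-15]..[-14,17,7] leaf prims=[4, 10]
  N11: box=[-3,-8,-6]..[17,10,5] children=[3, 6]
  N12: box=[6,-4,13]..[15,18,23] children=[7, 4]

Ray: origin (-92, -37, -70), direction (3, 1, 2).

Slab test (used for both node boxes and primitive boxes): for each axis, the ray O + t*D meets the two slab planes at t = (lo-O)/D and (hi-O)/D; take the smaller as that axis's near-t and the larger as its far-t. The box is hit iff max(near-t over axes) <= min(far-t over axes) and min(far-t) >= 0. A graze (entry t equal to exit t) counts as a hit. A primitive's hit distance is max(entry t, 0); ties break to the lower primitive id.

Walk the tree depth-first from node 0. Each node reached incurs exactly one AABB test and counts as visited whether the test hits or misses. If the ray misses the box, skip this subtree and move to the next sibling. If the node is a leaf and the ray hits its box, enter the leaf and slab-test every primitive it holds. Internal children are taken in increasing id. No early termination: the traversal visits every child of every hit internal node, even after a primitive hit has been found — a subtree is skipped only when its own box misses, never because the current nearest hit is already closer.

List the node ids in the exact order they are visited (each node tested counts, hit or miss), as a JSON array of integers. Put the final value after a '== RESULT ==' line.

Walk:
N0 x:[73/3,109/3] y:[25,55] z:[26,93/2] -> hit [26,109/3], descend [2, 8, 11, 12]
  N2 x:[73/3,80/3] y:[25,54] z:[26,77/2] -> hit [26,80/3], descend [1, 10]
    N1 x:[77/3,80/3] y:[25,26] z:[26,53/2] -> hit [26,26] leaf, test {P3@t=26}
    N10 x:[73/3,26] y:[48,54] z:[55/2,77/2] -> miss, prune
  N8 x:[28,97/3] y:[35,53] z:[39,45] -> miss, prune
  N11 x:[89/3,109/3] y:[29,47] z:[32,75/2] -> hit [32,109/3], descend [3, 6]
    N3 x:[89/3,30] y:[29,34] z:[32,69/2] -> miss, prune
    N6 x:[32,109/3] y:[39,47] z:[34,75/2] -> miss, prune
  N12 x:[98/3,107/3] y:[33,55] z:[83/2,93/2] -> miss, prune

Summary -> nodes [0, 2, 1, 10, 8, 11, 3, 6, 12]; box-tests=9; leaf-entries=1; first=P3

== RESULT ==
[0, 2, 1, 10, 8, 11, 3, 6, 12]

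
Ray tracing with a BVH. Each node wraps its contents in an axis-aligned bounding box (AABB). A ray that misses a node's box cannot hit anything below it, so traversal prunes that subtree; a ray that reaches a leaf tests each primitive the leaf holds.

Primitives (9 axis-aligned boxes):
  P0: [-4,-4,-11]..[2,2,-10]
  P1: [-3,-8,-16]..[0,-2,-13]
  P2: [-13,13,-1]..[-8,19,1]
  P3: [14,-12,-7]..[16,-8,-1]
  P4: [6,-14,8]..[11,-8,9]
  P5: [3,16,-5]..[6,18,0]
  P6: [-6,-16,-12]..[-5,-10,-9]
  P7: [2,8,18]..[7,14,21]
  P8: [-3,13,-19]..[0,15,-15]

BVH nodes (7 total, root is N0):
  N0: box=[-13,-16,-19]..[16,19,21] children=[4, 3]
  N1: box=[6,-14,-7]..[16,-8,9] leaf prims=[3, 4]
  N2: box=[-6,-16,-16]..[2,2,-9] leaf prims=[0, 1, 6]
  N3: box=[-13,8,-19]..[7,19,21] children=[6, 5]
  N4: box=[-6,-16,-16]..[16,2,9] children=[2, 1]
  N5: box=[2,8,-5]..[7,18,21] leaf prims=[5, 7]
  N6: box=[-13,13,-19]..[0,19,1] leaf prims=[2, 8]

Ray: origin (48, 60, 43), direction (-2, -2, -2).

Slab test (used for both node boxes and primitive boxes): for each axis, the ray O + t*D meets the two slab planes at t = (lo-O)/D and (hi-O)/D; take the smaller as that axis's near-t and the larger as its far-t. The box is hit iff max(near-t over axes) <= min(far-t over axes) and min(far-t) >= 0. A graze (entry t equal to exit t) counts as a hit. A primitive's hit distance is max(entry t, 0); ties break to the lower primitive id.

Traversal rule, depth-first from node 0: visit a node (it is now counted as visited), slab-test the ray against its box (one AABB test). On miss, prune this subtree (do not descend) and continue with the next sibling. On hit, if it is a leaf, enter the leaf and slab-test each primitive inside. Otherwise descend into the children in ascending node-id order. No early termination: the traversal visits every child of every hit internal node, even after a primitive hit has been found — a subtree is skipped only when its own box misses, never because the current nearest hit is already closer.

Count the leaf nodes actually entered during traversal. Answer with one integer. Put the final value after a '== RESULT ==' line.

Walk:
N0 x:[16,61/2] y:[41/2,38] z:[11,31] -> hit [41/2,61/2], descend [3, 4]
  N3 x:[41/2,61/2] y:[41/2,26] z:[11,31] -> hit [41/2,26], descend [5, 6]
    N5 x:[41/2,23] y:[21,26] z:[11,24] -> hit [21,23] leaf, test {P5@t=43/2, P7(miss)}
    N6 x:[24,61/2] y:[41/2,47/2] z:[21,31] -> miss, prune
  N4 x:[16,27] y:[29,38] z:[17,59/2] -> miss, prune

5 AABB tests over nodes [0, 3, 5, 6, 4]; 1 leaf entered; closest P5.

== RESULT ==
1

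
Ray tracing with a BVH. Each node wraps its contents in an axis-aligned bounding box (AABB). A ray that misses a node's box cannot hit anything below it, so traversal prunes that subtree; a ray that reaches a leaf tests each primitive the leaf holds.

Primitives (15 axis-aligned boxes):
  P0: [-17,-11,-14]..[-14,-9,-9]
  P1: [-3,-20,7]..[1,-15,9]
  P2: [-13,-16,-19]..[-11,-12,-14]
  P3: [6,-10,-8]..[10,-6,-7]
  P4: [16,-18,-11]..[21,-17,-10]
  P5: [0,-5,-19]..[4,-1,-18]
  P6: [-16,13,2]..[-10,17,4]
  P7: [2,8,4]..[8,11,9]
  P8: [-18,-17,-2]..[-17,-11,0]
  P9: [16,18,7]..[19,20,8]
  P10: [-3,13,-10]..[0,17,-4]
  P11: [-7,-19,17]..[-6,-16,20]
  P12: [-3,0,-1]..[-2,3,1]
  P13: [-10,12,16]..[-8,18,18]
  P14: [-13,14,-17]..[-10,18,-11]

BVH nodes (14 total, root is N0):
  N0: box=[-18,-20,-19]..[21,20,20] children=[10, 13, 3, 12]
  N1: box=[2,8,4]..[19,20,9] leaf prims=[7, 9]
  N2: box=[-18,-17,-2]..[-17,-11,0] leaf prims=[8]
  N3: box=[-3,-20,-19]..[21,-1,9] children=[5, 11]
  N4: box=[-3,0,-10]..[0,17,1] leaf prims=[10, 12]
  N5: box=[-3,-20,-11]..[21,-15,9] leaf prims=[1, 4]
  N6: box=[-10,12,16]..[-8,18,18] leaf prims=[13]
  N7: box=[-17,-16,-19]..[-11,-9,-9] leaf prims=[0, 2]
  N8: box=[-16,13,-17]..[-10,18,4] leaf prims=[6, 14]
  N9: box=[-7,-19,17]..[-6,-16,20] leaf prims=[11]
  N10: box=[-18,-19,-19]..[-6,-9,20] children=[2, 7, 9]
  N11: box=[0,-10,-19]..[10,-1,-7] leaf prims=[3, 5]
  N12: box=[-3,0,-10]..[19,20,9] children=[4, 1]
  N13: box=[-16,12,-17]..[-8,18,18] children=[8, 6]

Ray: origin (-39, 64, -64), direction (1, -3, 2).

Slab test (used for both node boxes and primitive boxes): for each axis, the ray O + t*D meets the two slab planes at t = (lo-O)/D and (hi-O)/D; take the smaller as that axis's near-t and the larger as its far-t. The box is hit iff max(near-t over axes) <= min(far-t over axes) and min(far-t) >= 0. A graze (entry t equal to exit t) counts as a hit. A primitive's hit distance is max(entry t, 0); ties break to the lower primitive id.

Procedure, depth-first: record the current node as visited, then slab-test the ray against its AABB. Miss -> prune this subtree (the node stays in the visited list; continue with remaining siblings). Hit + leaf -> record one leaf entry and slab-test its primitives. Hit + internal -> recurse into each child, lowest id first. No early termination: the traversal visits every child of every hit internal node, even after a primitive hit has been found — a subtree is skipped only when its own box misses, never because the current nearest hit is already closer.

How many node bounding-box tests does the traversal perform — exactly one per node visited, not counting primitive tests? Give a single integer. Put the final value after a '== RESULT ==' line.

Traverse from the root:
N0 x:[21,60] y:[44/3,28] z:[45/2,42] -> hit [45/2,28], descend [3, 10, 12, 13]
  N3 x:[36,60] y:[65/3,28] z:[45/2,73/2] -> miss, prune
  N10 x:[21,33] y:[73/3,83/3] z:[45/2,42] -> hit [73/3,83/3], descend [2, 7, 9]
    N2 x:[21,22] y:[25,27] z:[31,32] -> miss, prune
    N7 x:[22,28] y:[73/3,80/3] z:[45/2,55/2] -> hit [73/3,80/3] leaf, test {P0@t=25, P2(miss)}
    N9 x:[32,33] y:[80/3,83/3] z:[81/2,42] -> miss, prune
  N12 x:[36,58] y:[44/3,64/3] z:[27,73/2] -> miss, prune
  N13 x:[23,31] y:[46/3,52/3] z:[47/2,41] -> miss, prune

Visited [0, 3, 10, 2, 7, 9, 12, 13]. Tests: 8 box, 1 leaf. Nearest: P0.

== RESULT ==
8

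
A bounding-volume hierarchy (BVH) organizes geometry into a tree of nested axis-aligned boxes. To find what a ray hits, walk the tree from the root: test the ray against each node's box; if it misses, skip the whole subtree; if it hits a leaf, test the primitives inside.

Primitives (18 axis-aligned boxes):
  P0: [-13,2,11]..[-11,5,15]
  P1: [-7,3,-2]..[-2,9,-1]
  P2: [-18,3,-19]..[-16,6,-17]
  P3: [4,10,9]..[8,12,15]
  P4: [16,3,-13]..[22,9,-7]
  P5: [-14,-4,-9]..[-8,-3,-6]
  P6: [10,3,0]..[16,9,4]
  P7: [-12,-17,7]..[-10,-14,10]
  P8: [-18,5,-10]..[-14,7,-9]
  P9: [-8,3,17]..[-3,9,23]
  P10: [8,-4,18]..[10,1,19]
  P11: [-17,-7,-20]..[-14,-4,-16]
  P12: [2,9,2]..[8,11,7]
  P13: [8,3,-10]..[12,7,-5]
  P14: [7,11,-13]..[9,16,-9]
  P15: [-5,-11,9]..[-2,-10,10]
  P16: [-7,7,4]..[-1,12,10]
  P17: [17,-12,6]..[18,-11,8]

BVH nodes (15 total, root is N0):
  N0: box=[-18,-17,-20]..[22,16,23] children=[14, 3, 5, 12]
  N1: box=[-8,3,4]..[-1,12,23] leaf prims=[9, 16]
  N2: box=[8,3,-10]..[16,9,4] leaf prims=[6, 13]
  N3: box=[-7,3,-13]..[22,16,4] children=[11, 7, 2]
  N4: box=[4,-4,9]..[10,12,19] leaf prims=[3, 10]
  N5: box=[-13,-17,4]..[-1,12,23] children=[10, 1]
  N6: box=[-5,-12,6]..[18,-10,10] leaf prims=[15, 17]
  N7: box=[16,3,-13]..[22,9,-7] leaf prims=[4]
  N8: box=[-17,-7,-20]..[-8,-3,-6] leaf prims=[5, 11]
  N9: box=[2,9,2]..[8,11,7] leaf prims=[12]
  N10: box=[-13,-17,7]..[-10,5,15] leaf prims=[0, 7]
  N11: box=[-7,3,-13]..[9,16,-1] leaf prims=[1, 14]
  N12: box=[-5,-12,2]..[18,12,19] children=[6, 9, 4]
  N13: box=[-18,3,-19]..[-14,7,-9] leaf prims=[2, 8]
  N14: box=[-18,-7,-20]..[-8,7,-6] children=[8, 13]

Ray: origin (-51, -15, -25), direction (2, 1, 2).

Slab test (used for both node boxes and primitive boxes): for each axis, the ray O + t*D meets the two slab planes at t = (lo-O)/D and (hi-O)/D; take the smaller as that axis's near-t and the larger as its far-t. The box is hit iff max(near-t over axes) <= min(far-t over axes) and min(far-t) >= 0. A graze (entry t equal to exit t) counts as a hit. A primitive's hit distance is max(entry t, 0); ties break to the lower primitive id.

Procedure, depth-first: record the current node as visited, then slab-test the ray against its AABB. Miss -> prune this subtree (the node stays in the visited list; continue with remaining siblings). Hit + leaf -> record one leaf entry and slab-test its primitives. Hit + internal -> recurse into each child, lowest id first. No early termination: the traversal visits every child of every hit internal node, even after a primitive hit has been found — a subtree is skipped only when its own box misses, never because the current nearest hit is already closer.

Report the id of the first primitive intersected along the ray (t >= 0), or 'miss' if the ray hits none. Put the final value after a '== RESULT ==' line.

Traverse from the root:
N0 x:[33/2,73/2] y:[-2,31] z:[5/2,24] -> hit [33/2,24], descend [3, 5, 12, 14]
  N3 x:[22,73/2] y:[18,31] z:[6,29/2] -> miss, prune
  N5 x:[19,25] y:[-2,27] z:[29/2,24] -> hit [19,24], descend [1, 10]
    N1 x:[43/2,25] y:[18,27] z:[29/2,24] -> hit [43/2,24] leaf, test {P9@t=43/2, P16(miss)}
    N10 x:[19,41/2] y:[-2,20] z:[16,20] -> hit [19,20] leaf, test {P0@t=19, P7(miss)}
  N12 x:[23,69/2] y:[3,27] z:[27/2,22] -> miss, prune
  N14 x:[33/2,43/2] y:[8,22] z:[5/2,19/2] -> miss, prune

7 AABB tests over nodes [0, 3, 5, 1, 10, 12, 14]; 2 leaves entered; closest P0.

== RESULT ==
0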